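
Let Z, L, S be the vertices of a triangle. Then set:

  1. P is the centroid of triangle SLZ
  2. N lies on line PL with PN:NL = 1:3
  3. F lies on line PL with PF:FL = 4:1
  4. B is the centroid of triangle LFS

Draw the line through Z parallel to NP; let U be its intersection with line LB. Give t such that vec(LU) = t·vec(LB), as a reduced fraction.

t = -3

Choose coordinates Z = (0, 0), L = (1, 0), S = (0, 1).
1. P is the centroid of triangle SLZ ⇒ P = (1/3, 1/3)
2. N lies on line PL with PN:NL = 1:3 ⇒ N = (1/2, 1/4)
3. F lies on line PL with PF:FL = 4:1 ⇒ F = (13/15, 1/15)
4. B is the centroid of triangle LFS ⇒ B = (28/45, 16/45)
through Z parallel to NP: direction (-1/6, 1/12); meets LB at U = (32/15, -16/15)
U = L + t·(B−L) with t = -3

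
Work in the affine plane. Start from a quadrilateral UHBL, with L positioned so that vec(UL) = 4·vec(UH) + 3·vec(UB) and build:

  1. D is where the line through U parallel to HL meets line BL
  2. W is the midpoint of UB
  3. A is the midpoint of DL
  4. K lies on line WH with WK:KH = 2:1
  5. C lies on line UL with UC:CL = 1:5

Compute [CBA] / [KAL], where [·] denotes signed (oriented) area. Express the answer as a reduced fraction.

Choose coordinates U = (0, 0), H = (1, 0), B = (0, 1), L = (4, 3).
1. D is where the line through U parallel to HL meets line BL ⇒ D = (2, 2)
2. W is the midpoint of UB ⇒ W = (0, 1/2)
3. A is the midpoint of DL ⇒ A = (3, 5/2)
4. K lies on line WH with WK:KH = 2:1 ⇒ K = (2/3, 1/6)
5. C lies on line UL with UC:CL = 1:5 ⇒ C = (2/3, 1/2)
2·[CBA] = -5/2, 2·[KAL] = -7/6
[CBA]:[KAL] = -5/2:-7/6 = 15/7

[CBA]:[KAL] = 15/7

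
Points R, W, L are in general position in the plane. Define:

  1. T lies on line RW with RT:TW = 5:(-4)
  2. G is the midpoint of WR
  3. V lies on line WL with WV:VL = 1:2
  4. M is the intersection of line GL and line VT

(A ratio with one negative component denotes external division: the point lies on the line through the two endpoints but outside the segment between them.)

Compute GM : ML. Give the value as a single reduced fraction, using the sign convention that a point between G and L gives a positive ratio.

Set R = (0, 0), W = (1, 0), L = (0, 1); any affine frame gives the same invariant.
1. T lies on line RW with RT:TW = 5:(-4) ⇒ T = (5, 0)
2. G is the midpoint of WR ⇒ G = (1/2, 0)
3. V lies on line WL with WV:VL = 1:2 ⇒ V = (2/3, 1/3)
4. M is the intersection of line GL and line VT ⇒ M = (8/25, 9/25)
M = G + t·(L−G) with t = 9/25, so GM:ML = t:(1−t) = 9/25:16/25

GM:ML = 9/16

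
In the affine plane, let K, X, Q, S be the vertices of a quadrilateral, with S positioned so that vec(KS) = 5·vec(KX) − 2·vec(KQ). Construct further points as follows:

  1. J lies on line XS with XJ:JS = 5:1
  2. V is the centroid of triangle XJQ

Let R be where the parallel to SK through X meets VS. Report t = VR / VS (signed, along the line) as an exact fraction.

t = 2/11

Assign K = (0, 0), X = (1, 0), Q = (0, 1), S = (5, -2) — the answer is frame-independent, so this choice is without loss of generality.
1. J lies on line XS with XJ:JS = 5:1 ⇒ J = (13/3, -5/3)
2. V is the centroid of triangle XJQ ⇒ V = (16/9, -2/9)
through X parallel to SK: direction (-5, 2); meets VS at R = (26/11, -6/11)
R = V + t·(S−V) with t = 2/11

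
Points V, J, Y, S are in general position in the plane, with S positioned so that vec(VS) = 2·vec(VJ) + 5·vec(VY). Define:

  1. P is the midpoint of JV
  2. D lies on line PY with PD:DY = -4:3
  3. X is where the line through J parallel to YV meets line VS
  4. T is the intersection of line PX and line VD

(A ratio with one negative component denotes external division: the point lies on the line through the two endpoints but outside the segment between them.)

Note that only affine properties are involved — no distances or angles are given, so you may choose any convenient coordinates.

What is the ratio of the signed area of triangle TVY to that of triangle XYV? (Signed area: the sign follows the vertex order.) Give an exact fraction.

Assign V = (0, 0), J = (1, 0), Y = (0, 1), S = (2, 5) — the answer is frame-independent, so this choice is without loss of generality.
1. P is the midpoint of JV ⇒ P = (1/2, 0)
2. D lies on line PY with PD:DY = -4:3 ⇒ D = (-3/2, 4)
3. X is where the line through J parallel to YV meets line VS ⇒ X = (1, 5/2)
4. T is the intersection of line PX and line VD ⇒ T = (15/46, -20/23)
2·[TVY] = -15/46, 2·[XYV] = 1
[TVY]:[XYV] = -15/46:1 = -15/46

[TVY]:[XYV] = -15/46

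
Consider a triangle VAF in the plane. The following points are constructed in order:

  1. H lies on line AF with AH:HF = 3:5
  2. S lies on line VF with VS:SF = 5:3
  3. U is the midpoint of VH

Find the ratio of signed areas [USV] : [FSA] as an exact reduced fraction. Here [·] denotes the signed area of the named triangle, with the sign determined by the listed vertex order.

[USV]:[FSA] = 25/48

Choose coordinates V = (0, 0), A = (1, 0), F = (0, 1).
1. H lies on line AF with AH:HF = 3:5 ⇒ H = (5/8, 3/8)
2. S lies on line VF with VS:SF = 5:3 ⇒ S = (0, 5/8)
3. U is the midpoint of VH ⇒ U = (5/16, 3/16)
2·[USV] = 25/128, 2·[FSA] = 3/8
[USV]:[FSA] = 25/128:3/8 = 25/48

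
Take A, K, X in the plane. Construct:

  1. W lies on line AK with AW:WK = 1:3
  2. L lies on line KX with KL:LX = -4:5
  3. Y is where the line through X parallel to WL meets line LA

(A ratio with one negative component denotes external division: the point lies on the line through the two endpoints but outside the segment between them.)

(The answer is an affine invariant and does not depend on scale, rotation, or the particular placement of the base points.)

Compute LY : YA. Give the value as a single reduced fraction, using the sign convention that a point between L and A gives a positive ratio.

LY:YA = -15/19

Assign A = (0, 0), K = (1, 0), X = (0, 1) — the answer is frame-independent, so this choice is without loss of generality.
1. W lies on line AK with AW:WK = 1:3 ⇒ W = (1/4, 0)
2. L lies on line KX with KL:LX = -4:5 ⇒ L = (5, -4)
3. Y is where the line through X parallel to WL meets line LA ⇒ Y = (95/4, -19)
Y = L + t·(A−L) with t = -15/4, so LY:YA = t:(1−t) = -15/4:19/4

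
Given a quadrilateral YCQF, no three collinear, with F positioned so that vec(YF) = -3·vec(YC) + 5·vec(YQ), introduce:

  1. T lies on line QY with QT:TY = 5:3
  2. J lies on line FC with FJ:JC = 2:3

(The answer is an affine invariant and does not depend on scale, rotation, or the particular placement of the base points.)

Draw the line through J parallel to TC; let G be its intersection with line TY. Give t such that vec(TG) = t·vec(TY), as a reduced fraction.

t = -28/5

Assign Y = (0, 0), C = (1, 0), Q = (0, 1), F = (-3, 5) — the answer is frame-independent, so this choice is without loss of generality.
1. T lies on line QY with QT:TY = 5:3 ⇒ T = (0, 3/8)
2. J lies on line FC with FJ:JC = 2:3 ⇒ J = (-7/5, 3)
through J parallel to TC: direction (1, -3/8); meets TY at G = (0, 99/40)
G = T + t·(Y−T) with t = -28/5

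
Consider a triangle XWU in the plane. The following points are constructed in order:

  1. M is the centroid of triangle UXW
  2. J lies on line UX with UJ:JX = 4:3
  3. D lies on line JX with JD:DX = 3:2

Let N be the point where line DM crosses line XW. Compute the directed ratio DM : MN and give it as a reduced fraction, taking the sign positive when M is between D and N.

Assign X = (0, 0), W = (1, 0), U = (0, 1) — the answer is frame-independent, so this choice is without loss of generality.
1. M is the centroid of triangle UXW ⇒ M = (1/3, 1/3)
2. J lies on line UX with UJ:JX = 4:3 ⇒ J = (0, 3/7)
3. D lies on line JX with JD:DX = 3:2 ⇒ D = (0, 6/35)
line DM meets XW at N = (-6/17, 0)
M = D + t·(N−D) with t = -17/18, so DM:MN = -17/18:35/18

DM:MN = -17/35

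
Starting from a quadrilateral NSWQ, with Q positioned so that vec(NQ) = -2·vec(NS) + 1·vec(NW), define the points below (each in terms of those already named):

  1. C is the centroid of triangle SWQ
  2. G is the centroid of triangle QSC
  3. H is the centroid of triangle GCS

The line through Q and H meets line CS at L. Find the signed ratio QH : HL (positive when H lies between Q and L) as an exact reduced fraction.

Assign N = (0, 0), S = (1, 0), W = (0, 1), Q = (-2, 1) — the answer is frame-independent, so this choice is without loss of generality.
1. C is the centroid of triangle SWQ ⇒ C = (-1/3, 2/3)
2. G is the centroid of triangle QSC ⇒ G = (-4/9, 5/9)
3. H is the centroid of triangle GCS ⇒ H = (2/27, 11/27)
line QH meets CS at L = (1/3, 1/3)
H = Q + t·(L−Q) with t = 8/9, so QH:HL = 8/9:1/9

QH:HL = 8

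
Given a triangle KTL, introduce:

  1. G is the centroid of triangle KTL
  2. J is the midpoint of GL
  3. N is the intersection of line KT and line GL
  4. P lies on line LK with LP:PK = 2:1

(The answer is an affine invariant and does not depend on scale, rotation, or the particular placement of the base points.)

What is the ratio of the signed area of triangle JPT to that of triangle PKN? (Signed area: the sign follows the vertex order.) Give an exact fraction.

[JPT]:[PKN] = 7/3

Choose coordinates K = (0, 0), T = (1, 0), L = (0, 1).
1. G is the centroid of triangle KTL ⇒ G = (1/3, 1/3)
2. J is the midpoint of GL ⇒ J = (1/6, 2/3)
3. N is the intersection of line KT and line GL ⇒ N = (1/2, 0)
4. P lies on line LK with LP:PK = 2:1 ⇒ P = (0, 1/3)
2·[JPT] = 7/18, 2·[PKN] = 1/6
[JPT]:[PKN] = 7/18:1/6 = 7/3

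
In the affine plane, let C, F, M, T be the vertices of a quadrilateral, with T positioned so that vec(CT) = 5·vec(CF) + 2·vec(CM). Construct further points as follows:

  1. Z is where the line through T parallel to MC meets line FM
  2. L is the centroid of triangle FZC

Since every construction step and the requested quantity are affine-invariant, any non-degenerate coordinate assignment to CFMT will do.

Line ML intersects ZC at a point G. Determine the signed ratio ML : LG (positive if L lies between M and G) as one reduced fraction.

ML:LG = 11/4

Assign C = (0, 0), F = (1, 0), M = (0, 1), T = (5, 2) — the answer is frame-independent, so this choice is without loss of generality.
1. Z is where the line through T parallel to MC meets line FM ⇒ Z = (5, -4)
2. L is the centroid of triangle FZC ⇒ L = (2, -4/3)
line ML meets ZC at G = (30/11, -24/11)
L = M + t·(G−M) with t = 11/15, so ML:LG = 11/15:4/15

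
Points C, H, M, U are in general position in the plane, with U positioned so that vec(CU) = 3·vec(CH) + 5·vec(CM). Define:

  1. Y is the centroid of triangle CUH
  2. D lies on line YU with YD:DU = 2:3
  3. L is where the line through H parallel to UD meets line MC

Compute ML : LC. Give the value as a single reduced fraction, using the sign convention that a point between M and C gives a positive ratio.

ML:LC = -3/2

Work in coordinates with C = (0, 0), H = (1, 0), M = (0, 1), U = (3, 5).
1. Y is the centroid of triangle CUH ⇒ Y = (4/3, 5/3)
2. D lies on line YU with YD:DU = 2:3 ⇒ D = (2, 3)
3. L is where the line through H parallel to UD meets line MC ⇒ L = (0, -2)
L = M + t·(C−M) with t = 3, so ML:LC = t:(1−t) = 3:-2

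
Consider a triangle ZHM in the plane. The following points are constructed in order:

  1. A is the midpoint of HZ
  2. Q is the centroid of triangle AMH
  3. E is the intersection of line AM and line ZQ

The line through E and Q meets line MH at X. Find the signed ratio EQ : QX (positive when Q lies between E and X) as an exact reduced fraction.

EQ:QX = 5/4

Choose coordinates Z = (0, 0), H = (1, 0), M = (0, 1).
1. A is the midpoint of HZ ⇒ A = (1/2, 0)
2. Q is the centroid of triangle AMH ⇒ Q = (1/2, 1/3)
3. E is the intersection of line AM and line ZQ ⇒ E = (3/8, 1/4)
line EQ meets MH at X = (3/5, 2/5)
Q = E + t·(X−E) with t = 5/9, so EQ:QX = 5/9:4/9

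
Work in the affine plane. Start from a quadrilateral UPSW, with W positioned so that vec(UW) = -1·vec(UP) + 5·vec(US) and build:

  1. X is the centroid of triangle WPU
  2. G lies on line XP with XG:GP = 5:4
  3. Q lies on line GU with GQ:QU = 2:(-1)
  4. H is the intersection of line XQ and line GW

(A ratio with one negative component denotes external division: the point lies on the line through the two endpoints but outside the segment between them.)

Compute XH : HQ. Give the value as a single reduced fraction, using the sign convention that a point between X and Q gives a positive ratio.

XH:HQ = -5/38

Choose coordinates U = (0, 0), P = (1, 0), S = (0, 1), W = (-1, 5).
1. X is the centroid of triangle WPU ⇒ X = (0, 5/3)
2. G lies on line XP with XG:GP = 5:4 ⇒ G = (5/9, 20/27)
3. Q lies on line GU with GQ:QU = 2:(-1) ⇒ Q = (-5/9, -20/27)
4. H is the intersection of line XQ and line GW ⇒ H = (25/297, 1810/891)
H = X + t·(Q−X) with t = -5/33, so XH:HQ = t:(1−t) = -5/33:38/33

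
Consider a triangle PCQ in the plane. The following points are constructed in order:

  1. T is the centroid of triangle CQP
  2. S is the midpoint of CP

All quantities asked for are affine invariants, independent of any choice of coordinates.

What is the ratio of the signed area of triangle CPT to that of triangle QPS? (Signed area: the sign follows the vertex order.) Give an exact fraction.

Choose coordinates P = (0, 0), C = (1, 0), Q = (0, 1).
1. T is the centroid of triangle CQP ⇒ T = (1/3, 1/3)
2. S is the midpoint of CP ⇒ S = (1/2, 0)
2·[CPT] = -1/3, 2·[QPS] = 1/2
[CPT]:[QPS] = -1/3:1/2 = -2/3

[CPT]:[QPS] = -2/3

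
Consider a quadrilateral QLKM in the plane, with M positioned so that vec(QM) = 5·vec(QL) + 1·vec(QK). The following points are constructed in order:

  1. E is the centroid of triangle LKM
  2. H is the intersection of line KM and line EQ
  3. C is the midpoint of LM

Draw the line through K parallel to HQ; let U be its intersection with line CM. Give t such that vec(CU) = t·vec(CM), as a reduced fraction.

t = -9

Set Q = (0, 0), L = (1, 0), K = (0, 1), M = (5, 1); any affine frame gives the same invariant.
1. E is the centroid of triangle LKM ⇒ E = (2, 2/3)
2. H is the intersection of line KM and line EQ ⇒ H = (3, 1)
3. C is the midpoint of LM ⇒ C = (3, 1/2)
through K parallel to HQ: direction (-3, -1); meets CM at U = (-15, -4)
U = C + t·(M−C) with t = -9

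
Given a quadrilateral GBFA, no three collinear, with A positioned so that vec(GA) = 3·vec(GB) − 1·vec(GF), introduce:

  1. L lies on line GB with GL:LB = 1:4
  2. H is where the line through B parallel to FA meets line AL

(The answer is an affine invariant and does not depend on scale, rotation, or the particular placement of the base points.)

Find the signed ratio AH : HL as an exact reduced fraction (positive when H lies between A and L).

AH:HL = 5/8

Choose coordinates G = (0, 0), B = (1, 0), F = (0, 1), A = (3, -1).
1. L lies on line GB with GL:LB = 1:4 ⇒ L = (1/5, 0)
2. H is where the line through B parallel to FA meets line AL ⇒ H = (25/13, -8/13)
H = A + t·(L−A) with t = 5/13, so AH:HL = t:(1−t) = 5/13:8/13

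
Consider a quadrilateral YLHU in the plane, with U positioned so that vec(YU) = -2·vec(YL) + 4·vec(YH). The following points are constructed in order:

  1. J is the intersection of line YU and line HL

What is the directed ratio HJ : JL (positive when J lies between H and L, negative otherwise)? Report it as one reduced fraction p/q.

Assign Y = (0, 0), L = (1, 0), H = (0, 1), U = (-2, 4) — the answer is frame-independent, so this choice is without loss of generality.
1. J is the intersection of line YU and line HL ⇒ J = (-1, 2)
J = H + t·(L−H) with t = -1, so HJ:JL = t:(1−t) = -1:2

HJ:JL = -1/2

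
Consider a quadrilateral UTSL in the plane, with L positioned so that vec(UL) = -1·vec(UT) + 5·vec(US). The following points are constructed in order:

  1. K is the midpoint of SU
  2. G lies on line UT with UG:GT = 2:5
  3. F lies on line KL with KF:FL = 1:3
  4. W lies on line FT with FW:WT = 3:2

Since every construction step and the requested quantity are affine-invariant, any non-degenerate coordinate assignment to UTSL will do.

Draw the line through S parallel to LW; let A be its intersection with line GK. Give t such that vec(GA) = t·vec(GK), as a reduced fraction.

t = -12/23

Set U = (0, 0), T = (1, 0), S = (0, 1), L = (-1, 5); any affine frame gives the same invariant.
1. K is the midpoint of SU ⇒ K = (0, 1/2)
2. G lies on line UT with UG:GT = 2:5 ⇒ G = (2/7, 0)
3. F lies on line KL with KF:FL = 1:3 ⇒ F = (-1/4, 13/8)
4. W lies on line FT with FW:WT = 3:2 ⇒ W = (1/2, 13/20)
through S parallel to LW: direction (3/2, -87/20); meets GK at A = (10/23, -6/23)
A = G + t·(K−G) with t = -12/23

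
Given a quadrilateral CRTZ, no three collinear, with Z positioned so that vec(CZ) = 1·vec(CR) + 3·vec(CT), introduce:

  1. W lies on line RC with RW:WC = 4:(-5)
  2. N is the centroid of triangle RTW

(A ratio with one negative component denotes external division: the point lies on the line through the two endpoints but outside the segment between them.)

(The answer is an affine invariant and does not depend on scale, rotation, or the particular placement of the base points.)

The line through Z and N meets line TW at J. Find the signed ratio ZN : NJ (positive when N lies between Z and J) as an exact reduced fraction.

Choose coordinates C = (0, 0), R = (1, 0), T = (0, 1), Z = (1, 3).
1. W lies on line RC with RW:WC = 4:(-5) ⇒ W = (5, 0)
2. N is the centroid of triangle RTW ⇒ N = (2, 1/3)
line ZN meets TW at J = (70/37, 23/37)
N = Z + t·(J−Z) with t = 37/33, so ZN:NJ = 37/33:-4/33

ZN:NJ = -37/4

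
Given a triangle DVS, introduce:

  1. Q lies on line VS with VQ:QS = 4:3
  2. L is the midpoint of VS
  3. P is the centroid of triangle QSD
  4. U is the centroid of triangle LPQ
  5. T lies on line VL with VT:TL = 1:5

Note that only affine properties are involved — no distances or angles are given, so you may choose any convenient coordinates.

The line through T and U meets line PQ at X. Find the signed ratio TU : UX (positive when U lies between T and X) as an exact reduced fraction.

Work in coordinates with D = (0, 0), V = (1, 0), S = (0, 1).
1. Q lies on line VS with VQ:QS = 4:3 ⇒ Q = (3/7, 4/7)
2. L is the midpoint of VS ⇒ L = (1/2, 1/2)
3. P is the centroid of triangle QSD ⇒ P = (1/7, 11/21)
4. U is the centroid of triangle LPQ ⇒ U = (5/14, 67/126)
5. T lies on line VL with VT:TL = 1:5 ⇒ T = (11/12, 1/12)
line TU meets PQ at X = (269/819, 1363/2457)
U = T + t·(X−T) with t = 39/41, so TU:UX = 39/41:2/41

TU:UX = 39/2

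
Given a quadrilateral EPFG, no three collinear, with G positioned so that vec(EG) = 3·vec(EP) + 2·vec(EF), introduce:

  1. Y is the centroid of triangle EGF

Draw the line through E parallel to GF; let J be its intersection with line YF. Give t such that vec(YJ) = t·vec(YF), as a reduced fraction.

Work in coordinates with E = (0, 0), P = (1, 0), F = (0, 1), G = (3, 2).
1. Y is the centroid of triangle EGF ⇒ Y = (1, 1)
through E parallel to GF: direction (-3, -1); meets YF at J = (3, 1)
J = Y + t·(F−Y) with t = -2

t = -2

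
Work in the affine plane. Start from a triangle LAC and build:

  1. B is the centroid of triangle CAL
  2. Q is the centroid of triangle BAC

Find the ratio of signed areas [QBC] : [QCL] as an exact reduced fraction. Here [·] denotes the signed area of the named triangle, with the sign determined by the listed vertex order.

[QBC]:[QCL] = -1/4

Work in coordinates with L = (0, 0), A = (1, 0), C = (0, 1).
1. B is the centroid of triangle CAL ⇒ B = (1/3, 1/3)
2. Q is the centroid of triangle BAC ⇒ Q = (4/9, 4/9)
2·[QBC] = -1/9, 2·[QCL] = 4/9
[QBC]:[QCL] = -1/9:4/9 = -1/4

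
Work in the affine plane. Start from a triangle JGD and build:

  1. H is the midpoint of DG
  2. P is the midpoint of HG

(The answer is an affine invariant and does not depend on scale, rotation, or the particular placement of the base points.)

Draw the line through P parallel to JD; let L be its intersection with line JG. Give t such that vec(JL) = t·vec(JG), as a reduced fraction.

t = 3/4

Work in coordinates with J = (0, 0), G = (1, 0), D = (0, 1).
1. H is the midpoint of DG ⇒ H = (1/2, 1/2)
2. P is the midpoint of HG ⇒ P = (3/4, 1/4)
through P parallel to JD: direction (0, 1); meets JG at L = (3/4, 0)
L = J + t·(G−J) with t = 3/4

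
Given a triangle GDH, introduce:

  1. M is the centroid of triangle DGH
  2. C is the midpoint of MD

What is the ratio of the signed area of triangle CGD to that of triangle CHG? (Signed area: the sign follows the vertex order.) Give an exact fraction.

Assign G = (0, 0), D = (1, 0), H = (0, 1) — the answer is frame-independent, so this choice is without loss of generality.
1. M is the centroid of triangle DGH ⇒ M = (1/3, 1/3)
2. C is the midpoint of MD ⇒ C = (2/3, 1/6)
2·[CGD] = 1/6, 2·[CHG] = 2/3
[CGD]:[CHG] = 1/6:2/3 = 1/4

[CGD]:[CHG] = 1/4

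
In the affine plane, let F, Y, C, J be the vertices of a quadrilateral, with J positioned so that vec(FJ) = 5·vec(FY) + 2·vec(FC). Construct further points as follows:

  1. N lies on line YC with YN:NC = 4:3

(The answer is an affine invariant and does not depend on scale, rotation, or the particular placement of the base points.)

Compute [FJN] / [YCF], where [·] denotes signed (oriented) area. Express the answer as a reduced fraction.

[FJN]:[YCF] = 2

Assign F = (0, 0), Y = (1, 0), C = (0, 1), J = (5, 2) — the answer is frame-independent, so this choice is without loss of generality.
1. N lies on line YC with YN:NC = 4:3 ⇒ N = (3/7, 4/7)
2·[FJN] = 2, 2·[YCF] = 1
[FJN]:[YCF] = 2:1 = 2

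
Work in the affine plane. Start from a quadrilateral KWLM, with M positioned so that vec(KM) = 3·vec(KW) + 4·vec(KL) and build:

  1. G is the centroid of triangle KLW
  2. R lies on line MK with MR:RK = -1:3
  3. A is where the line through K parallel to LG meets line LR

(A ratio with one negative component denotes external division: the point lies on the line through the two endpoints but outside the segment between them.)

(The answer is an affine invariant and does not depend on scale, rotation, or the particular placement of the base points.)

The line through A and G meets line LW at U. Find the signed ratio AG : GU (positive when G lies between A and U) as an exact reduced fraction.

Assign K = (0, 0), W = (1, 0), L = (0, 1), M = (3, 4) — the answer is frame-independent, so this choice is without loss of generality.
1. G is the centroid of triangle KLW ⇒ G = (1/3, 1/3)
2. R lies on line MK with MR:RK = -1:3 ⇒ R = (9/2, 6)
3. A is where the line through K parallel to LG meets line LR ⇒ A = (-9/28, 9/14)
line AG meets LW at U = (28/29, 1/29)
G = A + t·(U−A) with t = 29/57, so AG:GU = 29/57:28/57

AG:GU = 29/28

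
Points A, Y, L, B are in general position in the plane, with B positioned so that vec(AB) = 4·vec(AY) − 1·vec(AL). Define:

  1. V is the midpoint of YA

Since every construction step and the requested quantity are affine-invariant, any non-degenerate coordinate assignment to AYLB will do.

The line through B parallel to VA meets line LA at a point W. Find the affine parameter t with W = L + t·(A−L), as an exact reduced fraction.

t = 2

Set A = (0, 0), Y = (1, 0), L = (0, 1), B = (4, -1); any affine frame gives the same invariant.
1. V is the midpoint of YA ⇒ V = (1/2, 0)
through B parallel to VA: direction (-1/2, 0); meets LA at W = (0, -1)
W = L + t·(A−L) with t = 2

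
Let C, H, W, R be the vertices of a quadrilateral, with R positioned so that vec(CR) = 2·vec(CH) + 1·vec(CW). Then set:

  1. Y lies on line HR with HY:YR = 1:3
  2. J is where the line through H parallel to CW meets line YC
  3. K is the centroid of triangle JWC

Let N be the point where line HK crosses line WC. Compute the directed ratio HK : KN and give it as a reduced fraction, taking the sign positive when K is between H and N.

HK:KN = 2

Work in coordinates with C = (0, 0), H = (1, 0), W = (0, 1), R = (2, 1).
1. Y lies on line HR with HY:YR = 1:3 ⇒ Y = (5/4, 1/4)
2. J is where the line through H parallel to CW meets line YC ⇒ J = (1, 1/5)
3. K is the centroid of triangle JWC ⇒ K = (1/3, 2/5)
line HK meets WC at N = (0, 3/5)
K = H + t·(N−H) with t = 2/3, so HK:KN = 2/3:1/3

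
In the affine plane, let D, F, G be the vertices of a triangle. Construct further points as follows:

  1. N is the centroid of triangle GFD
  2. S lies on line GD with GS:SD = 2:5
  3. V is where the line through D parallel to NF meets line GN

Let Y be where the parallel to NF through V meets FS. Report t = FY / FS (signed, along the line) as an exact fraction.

t = -7/3

Work in coordinates with D = (0, 0), F = (1, 0), G = (0, 1).
1. N is the centroid of triangle GFD ⇒ N = (1/3, 1/3)
2. S lies on line GD with GS:SD = 2:5 ⇒ S = (0, 5/7)
3. V is where the line through D parallel to NF meets line GN ⇒ V = (2/3, -1/3)
through V parallel to NF: direction (2/3, -1/3); meets FS at Y = (10/3, -5/3)
Y = F + t·(S−F) with t = -7/3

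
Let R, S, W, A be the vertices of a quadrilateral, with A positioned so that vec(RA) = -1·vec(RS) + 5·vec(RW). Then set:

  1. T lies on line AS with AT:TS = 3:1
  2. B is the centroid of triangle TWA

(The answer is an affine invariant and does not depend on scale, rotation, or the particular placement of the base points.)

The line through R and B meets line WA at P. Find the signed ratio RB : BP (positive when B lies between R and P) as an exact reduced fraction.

RB:BP = -7/3

Work in coordinates with R = (0, 0), S = (1, 0), W = (0, 1), A = (-1, 5).
1. T lies on line AS with AT:TS = 3:1 ⇒ T = (1/2, 5/4)
2. B is the centroid of triangle TWA ⇒ B = (-1/6, 29/12)
line RB meets WA at P = (-2/21, 29/21)
B = R + t·(P−R) with t = 7/4, so RB:BP = 7/4:-3/4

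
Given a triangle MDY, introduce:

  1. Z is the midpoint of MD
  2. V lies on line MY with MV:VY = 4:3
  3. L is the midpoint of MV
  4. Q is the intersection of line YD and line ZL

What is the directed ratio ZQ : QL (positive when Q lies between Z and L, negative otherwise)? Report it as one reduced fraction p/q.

ZQ:QL = -7/10

Work in coordinates with M = (0, 0), D = (1, 0), Y = (0, 1).
1. Z is the midpoint of MD ⇒ Z = (1/2, 0)
2. V lies on line MY with MV:VY = 4:3 ⇒ V = (0, 4/7)
3. L is the midpoint of MV ⇒ L = (0, 2/7)
4. Q is the intersection of line YD and line ZL ⇒ Q = (5/3, -2/3)
Q = Z + t·(L−Z) with t = -7/3, so ZQ:QL = t:(1−t) = -7/3:10/3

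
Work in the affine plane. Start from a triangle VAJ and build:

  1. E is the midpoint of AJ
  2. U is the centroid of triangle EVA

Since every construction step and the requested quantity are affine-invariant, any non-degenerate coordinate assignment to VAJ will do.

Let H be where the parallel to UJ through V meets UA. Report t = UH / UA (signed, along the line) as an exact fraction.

t = -3/2

Assign V = (0, 0), A = (1, 0), J = (0, 1) — the answer is frame-independent, so this choice is without loss of generality.
1. E is the midpoint of AJ ⇒ E = (1/2, 1/2)
2. U is the centroid of triangle EVA ⇒ U = (1/2, 1/6)
through V parallel to UJ: direction (-1/2, 5/6); meets UA at H = (-1/4, 5/12)
H = U + t·(A−U) with t = -3/2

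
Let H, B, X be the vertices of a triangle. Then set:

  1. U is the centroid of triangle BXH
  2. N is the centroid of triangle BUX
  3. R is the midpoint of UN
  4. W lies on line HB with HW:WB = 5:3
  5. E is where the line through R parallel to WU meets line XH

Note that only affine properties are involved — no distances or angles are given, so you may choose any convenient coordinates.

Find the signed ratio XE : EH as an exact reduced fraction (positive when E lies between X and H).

Choose coordinates H = (0, 0), B = (1, 0), X = (0, 1).
1. U is the centroid of triangle BXH ⇒ U = (1/3, 1/3)
2. N is the centroid of triangle BUX ⇒ N = (4/9, 4/9)
3. R is the midpoint of UN ⇒ R = (7/18, 7/18)
4. W lies on line HB with HW:WB = 5:3 ⇒ W = (5/8, 0)
5. E is where the line through R parallel to WU meets line XH ⇒ E = (0, 5/6)
E = X + t·(H−X) with t = 1/6, so XE:EH = t:(1−t) = 1/6:5/6

XE:EH = 1/5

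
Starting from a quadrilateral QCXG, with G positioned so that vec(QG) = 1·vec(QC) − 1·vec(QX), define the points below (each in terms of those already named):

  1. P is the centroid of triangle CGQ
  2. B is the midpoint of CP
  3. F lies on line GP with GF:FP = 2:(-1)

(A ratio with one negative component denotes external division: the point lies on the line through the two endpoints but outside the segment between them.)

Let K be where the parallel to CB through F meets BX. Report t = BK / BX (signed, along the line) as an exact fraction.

Assign Q = (0, 0), C = (1, 0), X = (0, 1), G = (1, -1) — the answer is frame-independent, so this choice is without loss of generality.
1. P is the centroid of triangle CGQ ⇒ P = (2/3, -1/3)
2. B is the midpoint of CP ⇒ B = (5/6, -1/6)
3. F lies on line GP with GF:FP = 2:(-1) ⇒ F = (1/3, 1/3)
through F parallel to CB: direction (-1/6, -1/6); meets BX at K = (5/12, 5/12)
K = B + t·(X−B) with t = 1/2

t = 1/2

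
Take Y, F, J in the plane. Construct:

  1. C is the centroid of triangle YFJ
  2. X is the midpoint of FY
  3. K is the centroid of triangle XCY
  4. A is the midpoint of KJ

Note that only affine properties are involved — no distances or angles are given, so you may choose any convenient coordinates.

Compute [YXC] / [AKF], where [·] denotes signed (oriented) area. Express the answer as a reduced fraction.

Assign Y = (0, 0), F = (1, 0), J = (0, 1) — the answer is frame-independent, so this choice is without loss of generality.
1. C is the centroid of triangle YFJ ⇒ C = (1/3, 1/3)
2. X is the midpoint of FY ⇒ X = (1/2, 0)
3. K is the centroid of triangle XCY ⇒ K = (5/18, 1/9)
4. A is the midpoint of KJ ⇒ A = (5/36, 5/9)
2·[YXC] = 1/6, 2·[AKF] = 11/36
[YXC]:[AKF] = 1/6:11/36 = 6/11

[YXC]:[AKF] = 6/11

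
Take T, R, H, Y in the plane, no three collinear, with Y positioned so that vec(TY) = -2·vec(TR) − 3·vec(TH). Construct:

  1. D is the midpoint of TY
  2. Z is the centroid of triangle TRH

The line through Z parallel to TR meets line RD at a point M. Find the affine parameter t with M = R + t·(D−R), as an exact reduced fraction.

t = -2/9

Work in coordinates with T = (0, 0), R = (1, 0), H = (0, 1), Y = (-2, -3).
1. D is the midpoint of TY ⇒ D = (-1, -3/2)
2. Z is the centroid of triangle TRH ⇒ Z = (1/3, 1/3)
through Z parallel to TR: direction (1, 0); meets RD at M = (13/9, 1/3)
M = R + t·(D−R) with t = -2/9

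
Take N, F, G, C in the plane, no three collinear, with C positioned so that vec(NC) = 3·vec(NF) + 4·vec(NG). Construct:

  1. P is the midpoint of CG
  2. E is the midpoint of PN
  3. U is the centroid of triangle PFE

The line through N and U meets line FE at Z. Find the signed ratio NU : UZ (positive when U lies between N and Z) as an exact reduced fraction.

Work in coordinates with N = (0, 0), F = (1, 0), G = (0, 1), C = (3, 4).
1. P is the midpoint of CG ⇒ P = (3/2, 5/2)
2. E is the midpoint of PN ⇒ E = (3/4, 5/4)
3. U is the centroid of triangle PFE ⇒ U = (13/12, 5/4)
line NU meets FE at Z = (13/16, 15/16)
U = N + t·(Z−N) with t = 4/3, so NU:UZ = 4/3:-1/3

NU:UZ = -4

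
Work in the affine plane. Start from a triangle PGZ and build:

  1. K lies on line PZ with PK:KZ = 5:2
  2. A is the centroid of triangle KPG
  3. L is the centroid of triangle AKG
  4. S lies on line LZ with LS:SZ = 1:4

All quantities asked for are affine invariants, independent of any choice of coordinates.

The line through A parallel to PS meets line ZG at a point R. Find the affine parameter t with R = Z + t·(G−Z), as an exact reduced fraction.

Assign P = (0, 0), G = (1, 0), Z = (0, 1) — the answer is frame-independent, so this choice is without loss of generality.
1. K lies on line PZ with PK:KZ = 5:2 ⇒ K = (0, 5/7)
2. A is the centroid of triangle KPG ⇒ A = (1/3, 5/21)
3. L is the centroid of triangle AKG ⇒ L = (4/9, 20/63)
4. S lies on line LZ with LS:SZ = 1:4 ⇒ S = (16/45, 143/315)
through A parallel to PS: direction (16/45, 143/315); meets ZG at R = (133/255, 122/255)
R = Z + t·(G−Z) with t = 133/255

t = 133/255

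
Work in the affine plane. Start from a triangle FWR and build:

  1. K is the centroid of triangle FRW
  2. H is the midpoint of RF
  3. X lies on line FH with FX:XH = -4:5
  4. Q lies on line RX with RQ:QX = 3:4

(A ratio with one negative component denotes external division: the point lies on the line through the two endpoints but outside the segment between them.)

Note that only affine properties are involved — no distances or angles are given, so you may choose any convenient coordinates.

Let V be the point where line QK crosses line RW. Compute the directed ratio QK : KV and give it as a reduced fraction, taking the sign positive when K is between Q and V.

Choose coordinates F = (0, 0), W = (1, 0), R = (0, 1).
1. K is the centroid of triangle FRW ⇒ K = (1/3, 1/3)
2. H is the midpoint of RF ⇒ H = (0, 1/2)
3. X lies on line FH with FX:XH = -4:5 ⇒ X = (0, -2)
4. Q lies on line RX with RQ:QX = 3:4 ⇒ Q = (0, -2/7)
line QK meets RW at V = (9/20, 11/20)
K = Q + t·(V−Q) with t = 20/27, so QK:KV = 20/27:7/27

QK:KV = 20/7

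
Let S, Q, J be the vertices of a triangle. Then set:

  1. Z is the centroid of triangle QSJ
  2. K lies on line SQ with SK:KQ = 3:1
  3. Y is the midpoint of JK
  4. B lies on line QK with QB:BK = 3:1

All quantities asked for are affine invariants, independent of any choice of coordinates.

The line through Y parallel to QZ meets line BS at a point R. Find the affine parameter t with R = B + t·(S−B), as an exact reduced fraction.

Choose coordinates S = (0, 0), Q = (1, 0), J = (0, 1).
1. Z is the centroid of triangle QSJ ⇒ Z = (1/3, 1/3)
2. K lies on line SQ with SK:KQ = 3:1 ⇒ K = (3/4, 0)
3. Y is the midpoint of JK ⇒ Y = (3/8, 1/2)
4. B lies on line QK with QB:BK = 3:1 ⇒ B = (13/16, 0)
through Y parallel to QZ: direction (-2/3, 1/3); meets BS at R = (11/8, 0)
R = B + t·(S−B) with t = -9/13

t = -9/13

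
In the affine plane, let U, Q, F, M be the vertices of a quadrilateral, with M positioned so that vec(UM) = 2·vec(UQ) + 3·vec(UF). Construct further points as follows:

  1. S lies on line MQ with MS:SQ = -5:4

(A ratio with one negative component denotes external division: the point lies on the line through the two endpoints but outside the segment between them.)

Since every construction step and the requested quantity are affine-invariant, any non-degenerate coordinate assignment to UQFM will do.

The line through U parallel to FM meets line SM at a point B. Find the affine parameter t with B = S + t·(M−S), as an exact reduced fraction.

Work in coordinates with U = (0, 0), Q = (1, 0), F = (0, 1), M = (2, 3).
1. S lies on line MQ with MS:SQ = -5:4 ⇒ S = (-3, -12)
through U parallel to FM: direction (2, 2); meets SM at B = (3/2, 3/2)
B = S + t·(M−S) with t = 9/10

t = 9/10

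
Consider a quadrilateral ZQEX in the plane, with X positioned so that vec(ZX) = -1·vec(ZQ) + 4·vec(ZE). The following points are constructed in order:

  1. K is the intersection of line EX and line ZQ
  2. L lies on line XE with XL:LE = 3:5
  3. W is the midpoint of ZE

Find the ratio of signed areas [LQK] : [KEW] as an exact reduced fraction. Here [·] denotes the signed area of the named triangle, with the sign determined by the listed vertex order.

[LQK]:[KEW] = -23/2

Choose coordinates Z = (0, 0), Q = (1, 0), E = (0, 1), X = (-1, 4).
1. K is the intersection of line EX and line ZQ ⇒ K = (1/3, 0)
2. L lies on line XE with XL:LE = 3:5 ⇒ L = (-5/8, 23/8)
3. W is the midpoint of ZE ⇒ W = (0, 1/2)
2·[LQK] = -23/12, 2·[KEW] = 1/6
[LQK]:[KEW] = -23/12:1/6 = -23/2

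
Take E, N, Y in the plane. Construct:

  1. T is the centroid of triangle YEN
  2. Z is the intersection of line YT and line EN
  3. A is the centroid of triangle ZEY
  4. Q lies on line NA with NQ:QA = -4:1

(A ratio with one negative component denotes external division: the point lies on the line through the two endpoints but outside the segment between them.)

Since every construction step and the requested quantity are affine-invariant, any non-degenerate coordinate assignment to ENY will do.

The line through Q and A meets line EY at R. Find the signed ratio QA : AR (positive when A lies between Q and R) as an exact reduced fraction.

Set E = (0, 0), N = (1, 0), Y = (0, 1); any affine frame gives the same invariant.
1. T is the centroid of triangle YEN ⇒ T = (1/3, 1/3)
2. Z is the intersection of line YT and line EN ⇒ Z = (1/2, 0)
3. A is the centroid of triangle ZEY ⇒ A = (1/6, 1/3)
4. Q lies on line NA with NQ:QA = -4:1 ⇒ Q = (-1/9, 4/9)
line QA meets EY at R = (0, 2/5)
A = Q + t·(R−Q) with t = 5/2, so QA:AR = 5/2:-3/2

QA:AR = -5/3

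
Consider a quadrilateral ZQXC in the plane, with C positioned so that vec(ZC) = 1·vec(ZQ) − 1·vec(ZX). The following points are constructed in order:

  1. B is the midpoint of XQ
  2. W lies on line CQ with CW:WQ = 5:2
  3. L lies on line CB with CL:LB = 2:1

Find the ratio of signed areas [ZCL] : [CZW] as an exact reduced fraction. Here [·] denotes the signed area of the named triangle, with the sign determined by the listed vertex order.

[ZCL]:[CZW] = -14/15

Set Z = (0, 0), Q = (1, 0), X = (0, 1), C = (1, -1); any affine frame gives the same invariant.
1. B is the midpoint of XQ ⇒ B = (1/2, 1/2)
2. W lies on line CQ with CW:WQ = 5:2 ⇒ W = (1, -2/7)
3. L lies on line CB with CL:LB = 2:1 ⇒ L = (2/3, 0)
2·[ZCL] = 2/3, 2·[CZW] = -5/7
[ZCL]:[CZW] = 2/3:-5/7 = -14/15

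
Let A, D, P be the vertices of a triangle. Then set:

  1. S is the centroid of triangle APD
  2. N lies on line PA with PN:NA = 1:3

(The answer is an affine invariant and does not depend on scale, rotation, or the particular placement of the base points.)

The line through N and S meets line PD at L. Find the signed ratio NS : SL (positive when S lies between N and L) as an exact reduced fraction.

NS:SL = -1/4

Assign A = (0, 0), D = (1, 0), P = (0, 1) — the answer is frame-independent, so this choice is without loss of generality.
1. S is the centroid of triangle APD ⇒ S = (1/3, 1/3)
2. N lies on line PA with PN:NA = 1:3 ⇒ N = (0, 3/4)
line NS meets PD at L = (-1, 2)
S = N + t·(L−N) with t = -1/3, so NS:SL = -1/3:4/3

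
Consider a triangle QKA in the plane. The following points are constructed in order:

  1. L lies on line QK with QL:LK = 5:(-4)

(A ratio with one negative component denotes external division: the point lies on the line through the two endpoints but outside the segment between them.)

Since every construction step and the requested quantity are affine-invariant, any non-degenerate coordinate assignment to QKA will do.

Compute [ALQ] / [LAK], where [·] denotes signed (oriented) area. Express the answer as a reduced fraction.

Set Q = (0, 0), K = (1, 0), A = (0, 1); any affine frame gives the same invariant.
1. L lies on line QK with QL:LK = 5:(-4) ⇒ L = (5, 0)
2·[ALQ] = -5, 2·[LAK] = 4
[ALQ]:[LAK] = -5:4 = -5/4

[ALQ]:[LAK] = -5/4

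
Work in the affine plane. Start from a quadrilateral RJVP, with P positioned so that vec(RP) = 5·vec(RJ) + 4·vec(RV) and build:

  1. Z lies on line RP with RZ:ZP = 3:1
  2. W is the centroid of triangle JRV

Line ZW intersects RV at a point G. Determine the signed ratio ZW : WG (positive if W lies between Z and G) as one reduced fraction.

ZW:WG = 41/4

Assign R = (0, 0), J = (1, 0), V = (0, 1), P = (5, 4) — the answer is frame-independent, so this choice is without loss of generality.
1. Z lies on line RP with RZ:ZP = 3:1 ⇒ Z = (15/4, 3)
2. W is the centroid of triangle JRV ⇒ W = (1/3, 1/3)
line ZW meets RV at G = (0, 3/41)
W = Z + t·(G−Z) with t = 41/45, so ZW:WG = 41/45:4/45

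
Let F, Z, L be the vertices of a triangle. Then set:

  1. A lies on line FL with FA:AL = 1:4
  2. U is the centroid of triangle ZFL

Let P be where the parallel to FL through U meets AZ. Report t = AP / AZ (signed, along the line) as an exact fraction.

t = 1/3

Set F = (0, 0), Z = (1, 0), L = (0, 1); any affine frame gives the same invariant.
1. A lies on line FL with FA:AL = 1:4 ⇒ A = (0, 1/5)
2. U is the centroid of triangle ZFL ⇒ U = (1/3, 1/3)
through U parallel to FL: direction (0, 1); meets AZ at P = (1/3, 2/15)
P = A + t·(Z−A) with t = 1/3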